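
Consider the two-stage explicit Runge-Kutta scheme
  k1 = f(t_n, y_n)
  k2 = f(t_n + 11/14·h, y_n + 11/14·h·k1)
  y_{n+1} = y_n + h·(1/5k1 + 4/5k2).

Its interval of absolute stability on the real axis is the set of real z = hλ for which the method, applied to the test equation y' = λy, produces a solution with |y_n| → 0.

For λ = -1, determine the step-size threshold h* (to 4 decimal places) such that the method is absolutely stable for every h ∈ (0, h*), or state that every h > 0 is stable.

(-1.5909,0); λ=-1 ⇒ h* = (35/22)/1 = 1.5909.

Test eqn y'=λy, z=hλ:
  k1=λy_n ⇒ h·k1=z·y_n;  k2=λ(1+11/14z)y_n ⇒ h·k2=z(1+11/14z)y_n
  y_{n+1}/y_n = 1 + 1/5z + 4/5z(1+11/14z) = 1 + z + 22/35z²
  Hence R(z) = 1 + z + 22/35z².

Boundary: |R(x)|=1, x<0.
x=-0.33: |R|=0.7385
R=1: x+22/35x²=0 ⇒ x=−35/22=-1.5909; min R=1−1/(4·22/35)=0.6023>−1
Confirm numerically:
  x=-1.430: |R|=0.85537 <1
  x=-1.302: |R|=0.76356 <1
  x=-1.046: |R|=0.64173 <1
  x=-0.913: |R|=0.61096 <1
  x=-2.128: |R|=1.71841 >1
  x=-2.044: |R|=1.58213 >1
So |R|<1 on (-1.5909, 0).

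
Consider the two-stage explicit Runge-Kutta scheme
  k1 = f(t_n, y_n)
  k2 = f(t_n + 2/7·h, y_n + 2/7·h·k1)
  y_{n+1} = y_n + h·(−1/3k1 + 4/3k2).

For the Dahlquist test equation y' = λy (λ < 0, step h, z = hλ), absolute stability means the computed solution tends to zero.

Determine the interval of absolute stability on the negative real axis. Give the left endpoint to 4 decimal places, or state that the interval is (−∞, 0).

Set f=λy, z=hλ:
  k1=λy_n ⇒ h·k1=z·y_n;  k2=λ(1+2/7z)y_n ⇒ h·k2=z(1+2/7z)y_n
  y_{n+1}/y_n = 1 − 1/3z + 4/3z(1+2/7z) = 1 + z + 8/21z²
  Hence R(z) = 1 + z + 8/21z².

Need |R(x)|<1, x<0.
x=-1.6: |R|=0.3752
R=1: x+8/21x²=0 ⇒ x=−21/8=-2.6250; min R=1−1/(4·8/21)=0.3438>−1
Confirm numerically:
  x=-1.865: |R|=0.46004 <1
  x=-1.850: |R|=0.45381 <1
  x=-1.455: |R|=0.35149 <1
  x=-1.297: |R|=0.34384 <1
  x=-3.212: |R|=1.71826 >1
  x=-3.142: |R|=1.61882 >1
Stable set (-2.6250, 0).

z∈(-2.6250,0).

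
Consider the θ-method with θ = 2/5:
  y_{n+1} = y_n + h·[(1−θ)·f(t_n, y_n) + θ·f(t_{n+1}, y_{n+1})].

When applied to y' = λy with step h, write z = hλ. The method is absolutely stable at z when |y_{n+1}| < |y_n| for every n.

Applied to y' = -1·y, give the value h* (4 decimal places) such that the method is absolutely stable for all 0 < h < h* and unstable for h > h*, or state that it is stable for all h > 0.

(-10.0000,0); λ=-1 ⇒ h* = (10)/1 = 10.0000.

Test eqn y'=λy, z=hλ:
  y_{n+1} = y_n + z·[3/5·y_n + 2/5·y_{n+1}] ⇒ (1 − 2/5z)y_{n+1} = (1 + 3/5z)y_n
  ⇒ R(z) = (1 + 3/5z)/(1 − 2/5z).

Find x<0 with |R(x)|<1.
x=-1.04: |R|=0.2655
R=−1: 1+3/5x = −1+2/5x ⇒ -1/5x=2 ⇒ x=2/(-1/5)=-10.0000
Confirm numerically:
  x=-6.579: |R|=0.81160 <1
  x=-6.235: |R|=0.78449 <1
  x=-5.858: |R|=0.75221 <1
  x=-10.400: |R|=1.01550 >1
  x=-10.233: |R|=1.00915 >1
Interval (-10.0000, 0).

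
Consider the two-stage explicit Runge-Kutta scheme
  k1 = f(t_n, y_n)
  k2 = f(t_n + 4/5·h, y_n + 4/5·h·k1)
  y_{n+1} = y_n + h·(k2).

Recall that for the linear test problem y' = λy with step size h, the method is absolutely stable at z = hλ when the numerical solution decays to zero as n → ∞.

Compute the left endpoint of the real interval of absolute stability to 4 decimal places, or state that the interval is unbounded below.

left endpoint -1.2500.

Test eqn y'=λy, z=hλ:
  k1=λy_n ⇒ h·k1=z·y_n;  k2=λ(1+4/5z)y_n ⇒ h·k2=z(1+4/5z)y_n
  y_{n+1}/y_n = 1 + z(1+4/5z) = 1 + z + 4/5z²
  so R(z) = 1 + z + 4/5z².

Solve |R(x)|<1 on ℝ⁻.
x=-1.09: |R|=0.8605
R=1: x+4/5x²=0 ⇒ x=−5/4=-1.2500; min R=1−1/(4·4/5)=0.6875>−1
Confirm numerically:
  x=-1.047: |R|=0.82997 <1
  x=-0.739: |R|=0.69790 <1
  x=-0.562: |R|=0.69068 <1
  x=-1.770: |R|=1.73632 >1
  x=-1.725: |R|=1.65550 >1
  x=-1.292: |R|=1.04341 >1
Stable set (-1.2500, 0).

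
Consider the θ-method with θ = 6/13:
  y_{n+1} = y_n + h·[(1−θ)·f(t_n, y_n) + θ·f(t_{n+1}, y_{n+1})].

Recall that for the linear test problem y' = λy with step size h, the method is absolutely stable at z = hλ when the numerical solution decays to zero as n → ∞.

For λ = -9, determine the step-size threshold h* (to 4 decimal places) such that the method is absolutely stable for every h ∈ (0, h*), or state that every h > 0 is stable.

(-26.0000,0); λ=-9 ⇒ h* = (26)/9 = 2.8889.

On y'=λy, z=hλ:
  y_{n+1} = y_n + z·[7/13·y_n + 6/13·y_{n+1}] ⇒ (1 − 6/13z)y_{n+1} = (1 + 7/13z)y_n
  R(z) = (1 + 7/13z)/(1 − 6/13z).

Solve |R(x)|<1 on ℝ⁻.
x=-1.08: |R|=0.2793
R=−1: 1+7/13x = −1+6/13x ⇒ -1/13x=2 ⇒ x=2/(-1/13)=-26.0000
Confirm numerically:
  x=-18.784: |R|=0.94260 <1
  x=-17.055: |R|=0.92244 <1
  x=-15.438: |R|=0.90001 <1
  x=-15.011: |R|=0.89338 <1
  x=-26.160: |R|=1.00094 >1
  x=-26.130: |R|=1.00077 >1
Interval (-26.0000, 0).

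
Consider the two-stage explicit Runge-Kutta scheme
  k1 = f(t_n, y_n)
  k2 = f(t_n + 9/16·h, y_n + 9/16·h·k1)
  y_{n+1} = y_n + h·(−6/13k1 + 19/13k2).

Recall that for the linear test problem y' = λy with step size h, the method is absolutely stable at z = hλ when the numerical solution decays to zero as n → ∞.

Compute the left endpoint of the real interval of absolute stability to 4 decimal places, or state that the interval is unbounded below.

z* = -1.2164.

With y'=λy (z=hλ):
  k1=λy_n ⇒ h·k1=z·y_n;  k2=λ(1+9/16z)y_n ⇒ h·k2=z(1+9/16z)y_n
  y_{n+1}/y_n = 1 − 6/13z + 19/13z(1+9/16z) = 1 + z + 171/208z²
  ⇒ R(z) = 1 + z + 171/208z².

Need |R(x)|<1, x<0.
x=-0.96: |R|=0.7977
R=1: x+171/208x²=0 ⇒ x=−208/171=-1.2164; min R=1−1/(4·171/208)=0.6959>−1
Confirm numerically:
  x=-0.743: |R|=0.71085 <1
  x=-0.695: |R|=0.70210 <1
  x=-0.601: |R|=0.69595 <1
  x=-0.586: |R|=0.69631 <1
  x=-1.660: |R|=1.60542 >1
  x=-1.295: |R|=1.08371 >1
Interval (-1.2164, 0).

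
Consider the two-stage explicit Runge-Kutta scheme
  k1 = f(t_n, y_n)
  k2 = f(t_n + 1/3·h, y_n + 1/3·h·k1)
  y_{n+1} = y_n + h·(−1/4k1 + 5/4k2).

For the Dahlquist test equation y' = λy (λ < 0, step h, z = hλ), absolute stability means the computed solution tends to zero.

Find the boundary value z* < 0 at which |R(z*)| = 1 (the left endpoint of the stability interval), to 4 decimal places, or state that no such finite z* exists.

Test eqn y'=λy, z=hλ:
  k1=λy_n ⇒ h·k1=z·y_n;  k2=λ(1+1/3z)y_n ⇒ h·k2=z(1+1/3z)y_n
  y_{n+1}/y_n = 1 − 1/4z + 5/4z(1+1/3z) = 1 + z + 5/12z²
  so R(z) = 1 + z + 5/12z².

Boundary: |R(x)|=1, x<0.
x=-1.17: |R|=0.4004
R=1: x+5/12x²=0 ⇒ x=−12/5=-2.4000; min R=1−1/(4·5/12)=0.4000>−1
Confirm numerically:
  x=-2.347: |R|=0.94817 <1
  x=-2.229: |R|=0.84118 <1
  x=-1.328: |R|=0.40683 <1
  x=-1.228: |R|=0.40033 <1
  x=-2.712: |R|=1.35256 >1
  x=-2.651: |R|=1.27725 >1
  x=-2.478: |R|=1.08054 >1
Interval (-2.4000, 0).

z* = -2.4000.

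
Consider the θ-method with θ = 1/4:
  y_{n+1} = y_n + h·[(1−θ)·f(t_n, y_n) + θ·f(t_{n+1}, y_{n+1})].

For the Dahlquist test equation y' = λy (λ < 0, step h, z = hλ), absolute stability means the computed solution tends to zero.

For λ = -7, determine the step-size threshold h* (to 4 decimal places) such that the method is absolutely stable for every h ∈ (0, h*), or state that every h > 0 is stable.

Set f=λy, z=hλ:
  y_{n+1} = y_n + z·[3/4·y_n + 1/4·y_{n+1}] ⇒ (1 − 1/4z)y_{n+1} = (1 + 3/4z)y_n
  R(z) = (1 + 3/4z)/(1 − 1/4z).

Boundary: |R(x)|=1, x<0.
x=-0.38: |R|=0.6530
R=−1: 1+3/4x = −1+1/4x ⇒ -1/2x=2 ⇒ x=2/(-1/2)=-4.0000
Confirm numerically:
  x=-3.966: |R|=0.99146 <1
  x=-3.465: |R|=0.85666 <1
  x=-3.458: |R|=0.85465 <1
  x=-2.445: |R|=0.51746 <1
  x=-4.523: |R|=1.12273 >1
  x=-4.441: |R|=1.10449 >1
  x=-4.401: |R|=1.09546 >1
So |R|<1 on (-4.0000, 0).

(-4.0000,0); λ=-7 ⇒ h* = (4)/7 = 0.5714.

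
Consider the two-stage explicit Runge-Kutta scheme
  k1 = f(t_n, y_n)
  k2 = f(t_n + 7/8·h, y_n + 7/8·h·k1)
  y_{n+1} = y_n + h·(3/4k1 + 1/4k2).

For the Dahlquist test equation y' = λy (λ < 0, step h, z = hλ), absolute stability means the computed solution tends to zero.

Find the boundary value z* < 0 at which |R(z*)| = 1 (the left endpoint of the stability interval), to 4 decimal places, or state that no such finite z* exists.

z* = -4.5714.

On y'=λy, z=hλ:
  k1=λy_n ⇒ h·k1=z·y_n;  k2=λ(1+7/8z)y_n ⇒ h·k2=z(1+7/8z)y_n
  y_{n+1}/y_n = 1 + 3/4z + 1/4z(1+7/8z) = 1 + z + 7/32z²
  so R(z) = 1 + z + 7/32z².

Find x<0 with |R(x)|<1.
x=-0.48: |R|=0.5704
R=1: x+7/32x²=0 ⇒ x=−32/7=-4.5714; min R=1−1/(4·7/32)=-0.1429>−1
Confirm numerically:
  x=-3.484: |R|=0.17124 <1
  x=-3.247: |R|=0.05928 <1
  x=-3.018: |R|=0.02555 <1
  x=-5.090: |R|=1.57740 >1
  x=-4.958: |R|=1.41926 >1
  x=-4.860: |R|=1.30679 >1
Stable set (-4.5714, 0).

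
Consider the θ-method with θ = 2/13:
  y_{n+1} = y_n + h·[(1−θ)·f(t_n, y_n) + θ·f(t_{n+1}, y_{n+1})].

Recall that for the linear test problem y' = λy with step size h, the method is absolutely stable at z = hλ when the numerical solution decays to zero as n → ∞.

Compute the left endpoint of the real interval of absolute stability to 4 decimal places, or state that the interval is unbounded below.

z* = -2.8889.

With y'=λy (z=hλ):
  y_{n+1} = y_n + z·[11/13·y_n + 2/13·y_{n+1}] ⇒ (1 − 2/13z)y_{n+1} = (1 + 11/13z)y_n
  Hence R(z) = (1 + 11/13z)/(1 − 2/13z).

Boundary: |R(x)|=1, x<0.
x=-1.45: |R|=0.1855
R=−1: 1+11/13x = −1+2/13x ⇒ -9/13x=2 ⇒ x=2/(-9/13)=-2.8889
Confirm numerically:
  x=-2.358: |R|=0.73030 <1
  x=-2.271: |R|=0.68299 <1
  x=-1.985: |R|=0.52062 <1
  x=-3.464: |R|=1.25974 >1
  x=-3.363: |R|=1.21631 >1
Stable set (-2.8889, 0).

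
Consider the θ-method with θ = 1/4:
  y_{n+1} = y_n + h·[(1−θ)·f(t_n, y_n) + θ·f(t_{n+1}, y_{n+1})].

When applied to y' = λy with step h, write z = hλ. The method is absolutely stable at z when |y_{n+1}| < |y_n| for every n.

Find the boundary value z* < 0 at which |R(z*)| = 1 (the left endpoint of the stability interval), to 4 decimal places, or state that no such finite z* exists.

left endpoint -4.0000.

Test eqn y'=λy, z=hλ:
  y_{n+1} = y_n + z·[3/4·y_n + 1/4·y_{n+1}] ⇒ (1 − 1/4z)y_{n+1} = (1 + 3/4z)y_n
  R(z) = (1 + 3/4z)/(1 − 1/4z).

Need |R(x)|<1, x<0.
x=-0.53: |R|=0.5320
R=−1: 1+3/4x = −1+1/4x ⇒ -1/2x=2 ⇒ x=2/(-1/2)=-4.0000
Confirm numerically:
  x=-2.690: |R|=0.60837 <1
  x=-2.202: |R|=0.42019 <1
  x=-1.637: |R|=0.16161 <1
  x=-4.539: |R|=1.12624 >1
  x=-4.190: |R|=1.04640 >1
Stable set (-4.0000, 0).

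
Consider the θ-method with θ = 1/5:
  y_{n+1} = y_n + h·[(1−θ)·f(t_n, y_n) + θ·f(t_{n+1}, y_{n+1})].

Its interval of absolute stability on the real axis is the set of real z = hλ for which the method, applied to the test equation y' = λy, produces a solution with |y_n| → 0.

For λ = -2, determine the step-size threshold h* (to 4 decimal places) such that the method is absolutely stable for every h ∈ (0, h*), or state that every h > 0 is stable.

Test eqn y'=λy, z=hλ:
  y_{n+1} = y_n + z·[4/5·y_n + 1/5·y_{n+1}] ⇒ (1 − 1/5z)y_{n+1} = (1 + 4/5z)y_n
  Hence R(z) = (1 + 4/5z)/(1 − 1/5z).

Boundary: |R(x)|=1, x<0.
x=-0.82: |R|=0.2955
R=−1: 1+4/5x = −1+1/5x ⇒ -3/5x=2 ⇒ x=2/(-3/5)=-3.3333
Confirm numerically:
  x=-2.707: |R|=0.75620 <1
  x=-2.076: |R|=0.46693 <1
  x=-1.615: |R|=0.22071 <1
  x=-1.534: |R|=0.17386 <1
  x=-3.682: |R|=1.12048 >1
  x=-3.513: |R|=1.06331 >1
  x=-3.485: |R|=1.05362 >1
So |R|<1 on (-3.3333, 0).

(-3.3333,0); λ=-2 ⇒ h* = (10/3)/2 = 1.6667.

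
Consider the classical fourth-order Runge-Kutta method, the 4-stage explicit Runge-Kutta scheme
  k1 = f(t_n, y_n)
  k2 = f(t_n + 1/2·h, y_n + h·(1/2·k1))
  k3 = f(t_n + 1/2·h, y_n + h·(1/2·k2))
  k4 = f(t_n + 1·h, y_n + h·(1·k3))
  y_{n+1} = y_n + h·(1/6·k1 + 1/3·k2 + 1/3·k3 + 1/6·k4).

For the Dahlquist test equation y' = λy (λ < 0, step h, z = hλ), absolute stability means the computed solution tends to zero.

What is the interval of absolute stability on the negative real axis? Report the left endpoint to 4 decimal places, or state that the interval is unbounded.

Test eqn y'=λy, z=hλ:
  order 4, 4-stage ⇒ R(z)=1+z+z^2/2+z^3/6+z^4/24
  (e.g. R(-1.54)=0.27144, |R|=0.27144)

Find x<0 with |R(x)|<1.
x=-1.54: |R|=0.2714
|R(-2.6)|=0.7547 |R(-1.72)|=0.2758 |R(-0.75)|=0.4741
Bisect:
  x_lo=-3.2941 |R|=2.0801  x_hi=-0.2321 |R|=0.7929
  mid=-1.76310 |R|=0.28034 →hi
  mid=-2.52859 |R|=0.67710 →hi
  mid=-2.91134 |R|=1.20727 →lo
  mid=-2.71996 |R|=0.90589 →hi
  mid=-2.81565 |R|=1.04674 →lo
  mid=-2.76781 |R|=0.97395 →hi
  mid=-2.79173 |R|=1.00975 →lo
  mid=-2.77977 |R|=0.99170 →hi
  mid=-2.78575 |R|=1.00069 →lo
  mid=-2.78276 |R|=0.99618 →hi
  ...
  [-2.78537,-2.78519] ⇒ x*=-2.7853
So |R|<1 on (-2.7853, 0).

(-2.7853, 0).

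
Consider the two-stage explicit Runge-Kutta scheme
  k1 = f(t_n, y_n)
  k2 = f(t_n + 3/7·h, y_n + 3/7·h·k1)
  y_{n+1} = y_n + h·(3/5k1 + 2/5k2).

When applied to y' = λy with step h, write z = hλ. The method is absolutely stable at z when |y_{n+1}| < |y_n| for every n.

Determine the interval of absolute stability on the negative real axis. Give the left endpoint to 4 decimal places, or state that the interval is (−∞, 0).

With y'=λy (z=hλ):
  k1=λy_n ⇒ h·k1=z·y_n;  k2=λ(1+3/7z)y_n ⇒ h·k2=z(1+3/7z)y_n
  y_{n+1}/y_n = 1 + 3/5z + 2/5z(1+3/7z) = 1 + z + 6/35z²
  ⇒ R(z) = 1 + z + 6/35z².

Boundary: |R(x)|=1, x<0.
x=-1.71: |R|=0.2087
R=1: x+6/35x²=0 ⇒ x=−35/6=-5.8333; min R=1−1/(4·6/35)=-0.4583>−1
Confirm numerically:
  x=-5.430: |R|=0.62455 <1
  x=-3.089: |R|=0.45324 <1
  x=-2.876: |R|=0.45805 <1
  x=-2.570: |R|=0.43773 <1
  x=-6.407: |R|=1.63008 >1
  x=-6.356: |R|=1.56950 >1
  x=-5.922: |R|=1.09001 >1
So |R|<1 on (-5.8333, 0).

z∈(-5.8333,0).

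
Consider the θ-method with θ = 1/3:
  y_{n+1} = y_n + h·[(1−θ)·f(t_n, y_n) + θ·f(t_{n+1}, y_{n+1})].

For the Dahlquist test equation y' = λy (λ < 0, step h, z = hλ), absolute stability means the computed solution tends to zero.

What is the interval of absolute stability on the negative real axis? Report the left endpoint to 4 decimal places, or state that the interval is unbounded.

(-6.0000, 0).

Set f=λy, z=hλ:
  y_{n+1} = y_n + z·[2/3·y_n + 1/3·y_{n+1}] ⇒ (1 − 1/3z)y_{n+1} = (1 + 2/3z)y_n
  Hence R(z) = (1 + 2/3z)/(1 − 1/3z).

Need |R(x)|<1, x<0.
x=-0.72: |R|=0.4194
R=−1: 1+2/3x = −1+1/3x ⇒ -1/3x=2 ⇒ x=2/(-1/3)=-6.0000
Confirm numerically:
  x=-4.127: |R|=0.73720 <1
  x=-3.600: |R|=0.63636 <1
  x=-3.174: |R|=0.54227 <1
  x=-6.273: |R|=1.02944 >1
  x=-6.143: |R|=1.01564 >1
  x=-6.021: |R|=1.00233 >1
Stable set (-6.0000, 0).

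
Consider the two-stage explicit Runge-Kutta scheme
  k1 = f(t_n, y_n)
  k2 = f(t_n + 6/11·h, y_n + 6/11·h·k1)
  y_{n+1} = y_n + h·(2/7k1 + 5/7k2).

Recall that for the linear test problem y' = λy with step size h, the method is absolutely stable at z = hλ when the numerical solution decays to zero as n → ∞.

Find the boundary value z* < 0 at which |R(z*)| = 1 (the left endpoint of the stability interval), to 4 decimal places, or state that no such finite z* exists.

Test eqn y'=λy, z=hλ:
  k1=λy_n ⇒ h·k1=z·y_n;  k2=λ(1+6/11z)y_n ⇒ h·k2=z(1+6/11z)y_n
  y_{n+1}/y_n = 1 + 2/7z + 5/7z(1+6/11z) = 1 + z + 30/77z²
  Hence R(z) = 1 + z + 30/77z².

Boundary: |R(x)|=1, x<0.
x=-0.73: |R|=0.4776
R=1: x+30/77x²=0 ⇒ x=−77/30=-2.5667; min R=1−1/(4·30/77)=0.3583>−1
Confirm numerically:
  x=-2.092: |R|=0.61312 <1
  x=-1.767: |R|=0.44948 <1
  x=-1.385: |R|=0.36236 <1
  x=-3.061: |R|=1.58954 >1
  x=-2.620: |R|=1.05444 >1
  x=-2.588: |R|=1.02151 >1
Stable set (-2.5667, 0).

z* = -2.5667.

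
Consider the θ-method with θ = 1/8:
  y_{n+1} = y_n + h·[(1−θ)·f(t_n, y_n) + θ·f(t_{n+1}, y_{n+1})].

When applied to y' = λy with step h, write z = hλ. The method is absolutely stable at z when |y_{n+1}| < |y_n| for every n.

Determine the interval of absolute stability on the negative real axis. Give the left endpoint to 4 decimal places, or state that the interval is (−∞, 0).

z∈(-2.6667,0).

With y'=λy (z=hλ):
  y_{n+1} = y_n + z·[7/8·y_n + 1/8·y_{n+1}] ⇒ (1 − 1/8z)y_{n+1} = (1 + 7/8z)y_n
  R(z) = (1 + 7/8z)/(1 − 1/8z).

Boundary: |R(x)|=1, x<0.
x=-0.33: |R|=0.6831
R=−1: 1+7/8x = −1+1/8x ⇒ -3/4x=2 ⇒ x=2/(-3/4)=-2.6667
Confirm numerically:
  x=-1.628: |R|=0.35272 <1
  x=-1.399: |R|=0.19076 <1
  x=-1.318: |R|=0.13157 <1
  x=-2.858: |R|=1.10573 >1
  x=-2.819: |R|=1.08448 >1
  x=-2.752: |R|=1.04762 >1
Stable set (-2.6667, 0).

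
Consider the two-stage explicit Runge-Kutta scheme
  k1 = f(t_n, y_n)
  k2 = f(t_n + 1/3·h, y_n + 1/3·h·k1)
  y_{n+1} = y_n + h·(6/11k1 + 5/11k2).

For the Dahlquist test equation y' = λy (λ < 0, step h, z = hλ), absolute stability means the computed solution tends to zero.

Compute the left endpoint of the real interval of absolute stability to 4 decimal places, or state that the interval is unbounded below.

z* = -6.6000.

On y'=λy, z=hλ:
  k1=λy_n ⇒ h·k1=z·y_n;  k2=λ(1+1/3z)y_n ⇒ h·k2=z(1+1/3z)y_n
  y_{n+1}/y_n = 1 + 6/11z + 5/11z(1+1/3z) = 1 + z + 5/33z²
  Hence R(z) = 1 + z + 5/33z².

Solve |R(x)|<1 on ℝ⁻.
x=-1.7: |R|=0.2621
R=1: x+5/33x²=0 ⇒ x=−33/5=-6.6000; min R=1−1/(4·5/33)=-0.6500>−1
Confirm numerically:
  x=-5.785: |R|=0.28564 <1
  x=-4.185: |R|=0.53133 <1
  x=-3.547: |R|=0.64076 <1
  x=-7.049: |R|=1.47955 >1
  x=-6.920: |R|=1.33552 >1
Stable set (-6.6000, 0).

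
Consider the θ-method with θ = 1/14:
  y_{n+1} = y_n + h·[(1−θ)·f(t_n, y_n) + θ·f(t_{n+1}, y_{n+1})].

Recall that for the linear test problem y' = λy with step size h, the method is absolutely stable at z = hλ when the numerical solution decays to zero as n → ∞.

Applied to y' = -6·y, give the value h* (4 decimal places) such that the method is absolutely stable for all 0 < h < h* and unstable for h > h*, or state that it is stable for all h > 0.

(-2.3333,0); λ=-6 ⇒ h* = (7/3)/6 = 0.3889.

Set f=λy, z=hλ:
  y_{n+1} = y_n + z·[13/14·y_n + 1/14·y_{n+1}] ⇒ (1 − 1/14z)y_{n+1} = (1 + 13/14z)y_n
  R(z) = (1 + 13/14z)/(1 − 1/14z).

Solve |R(x)|<1 on ℝ⁻.
x=-0.65: |R|=0.3788
R=−1: 1+13/14x = −1+1/14x ⇒ -6/7x=2 ⇒ x=2/(-6/7)=-2.3333
Confirm numerically:
  x=-2.168: |R|=0.87729 <1
  x=-1.905: |R|=0.67683 <1
  x=-1.283: |R|=0.17529 <1
  x=-2.689: |R|=1.25574 >1
  x=-2.630: |R|=1.21407 >1
  x=-2.620: |R|=1.20698 >1
Stable set (-2.3333, 0).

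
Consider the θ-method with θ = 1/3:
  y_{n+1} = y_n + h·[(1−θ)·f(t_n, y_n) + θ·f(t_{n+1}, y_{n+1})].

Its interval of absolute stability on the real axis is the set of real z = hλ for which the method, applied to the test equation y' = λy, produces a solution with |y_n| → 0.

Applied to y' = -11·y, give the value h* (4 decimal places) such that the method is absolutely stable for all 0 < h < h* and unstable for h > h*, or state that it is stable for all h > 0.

Set f=λy, z=hλ:
  y_{n+1} = y_n + z·[2/3·y_n + 1/3·y_{n+1}] ⇒ (1 − 1/3z)y_{n+1} = (1 + 2/3z)y_n
  so R(z) = (1 + 2/3z)/(1 − 1/3z).

Need |R(x)|<1, x<0.
x=-0.44: |R|=0.6163
R=−1: 1+2/3x = −1+1/3x ⇒ -1/3x=2 ⇒ x=2/(-1/3)=-6.0000
Confirm numerically:
  x=-5.047: |R|=0.88157 <1
  x=-4.327: |R|=0.77167 <1
  x=-3.575: |R|=0.63118 <1
  x=-6.227: |R|=1.02460 >1
  x=-6.206: |R|=1.02238 >1
  x=-6.025: |R|=1.00277 >1
So |R|<1 on (-6.0000, 0).

(-6.0000,0); λ=-11 ⇒ h* = (6)/11 = 0.5455.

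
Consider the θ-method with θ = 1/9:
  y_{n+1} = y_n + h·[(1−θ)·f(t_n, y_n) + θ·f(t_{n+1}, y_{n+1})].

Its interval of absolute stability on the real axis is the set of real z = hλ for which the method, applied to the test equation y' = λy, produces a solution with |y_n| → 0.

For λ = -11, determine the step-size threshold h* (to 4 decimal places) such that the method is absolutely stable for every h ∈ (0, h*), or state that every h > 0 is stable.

Test eqn y'=λy, z=hλ:
  y_{n+1} = y_n + z·[8/9·y_n + 1/9·y_{n+1}] ⇒ (1 − 1/9z)y_{n+1} = (1 + 8/9z)y_n
  ⇒ R(z) = (1 + 8/9z)/(1 − 1/9z).

Find x<0 with |R(x)|<1.
x=-1.57: |R|=0.3368
R=−1: 1+8/9x = −1+1/9x ⇒ -7/9x=2 ⇒ x=2/(-7/9)=-2.5714
Confirm numerically:
  x=-1.952: |R|=0.60409 <1
  x=-1.776: |R|=0.48330 <1
  x=-1.363: |R|=0.18373 <1
  x=-2.833: |R|=1.15474 >1
  x=-2.627: |R|=1.03346 >1
So |R|<1 on (-2.5714, 0).

(-2.5714,0); λ=-11 ⇒ h* = (18/7)/11 = 0.2338.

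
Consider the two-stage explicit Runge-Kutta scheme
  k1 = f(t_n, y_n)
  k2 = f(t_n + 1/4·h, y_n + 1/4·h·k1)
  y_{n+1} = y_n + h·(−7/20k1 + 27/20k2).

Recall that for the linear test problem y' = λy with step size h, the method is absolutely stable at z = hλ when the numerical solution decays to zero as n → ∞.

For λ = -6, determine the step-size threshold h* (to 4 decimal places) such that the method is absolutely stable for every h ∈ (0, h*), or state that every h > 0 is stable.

(-2.9630,0); λ=-6 ⇒ h* = (80/27)/6 = 0.4938.

With y'=λy (z=hλ):
  k1=λy_n ⇒ h·k1=z·y_n;  k2=λ(1+1/4z)y_n ⇒ h·k2=z(1+1/4z)y_n
  y_{n+1}/y_n = 1 − 7/20z + 27/20z(1+1/4z) = 1 + z + 27/80z²
  Hence R(z) = 1 + z + 27/80z².

Boundary: |R(x)|=1, x<0.
x=-0.43: |R|=0.6324
R=1: x+27/80x²=0 ⇒ x=−80/27=-2.9630; min R=1−1/(4·27/80)=0.2593>−1
Confirm numerically:
  x=-1.829: |R|=0.30002 <1
  x=-1.481: |R|=0.25926 <1
  x=-1.308: |R|=0.26942 <1
  x=-3.393: |R|=1.49245 >1
  x=-3.052: |R|=1.09171 >1
So |R|<1 on (-2.9630, 0).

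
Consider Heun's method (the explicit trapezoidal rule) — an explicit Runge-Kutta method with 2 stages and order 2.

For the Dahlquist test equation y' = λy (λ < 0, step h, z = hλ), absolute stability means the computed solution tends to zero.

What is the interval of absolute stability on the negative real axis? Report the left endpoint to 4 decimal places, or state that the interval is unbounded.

(-2.0000, 0).

With y'=λy (z=hλ):
  order 2, 2-stage ⇒ R(z)=1+z+z^2/2
  (e.g. R(-0.44)=0.65680, |R|=0.65680)

Need |R(x)|<1, x<0.
x=-0.44: |R|=0.6568
|R(-2.27)|=1.3064 |R(-2.09)|=1.0940 |R(-1.31)|=0.5481
Bisect:
  x_lo=-2.5976 |R|=1.7762  x_hi=-0.3140 |R|=0.7353
  mid=-1.45580 |R|=0.60388 →hi
  mid=-2.02670 |R|=1.02706 →lo
  mid=-1.74125 |R|=0.77473 →hi
  mid=-1.88397 |R|=0.89071 →hi
  mid=-1.95534 |R|=0.95633 →hi
  mid=-1.99102 |R|=0.99106 →hi
  mid=-2.00886 |R|=1.00890 →lo
  ...
  [-2.00008,-1.99994] ⇒ x*=-2.0000
Interval (-2.0000, 0).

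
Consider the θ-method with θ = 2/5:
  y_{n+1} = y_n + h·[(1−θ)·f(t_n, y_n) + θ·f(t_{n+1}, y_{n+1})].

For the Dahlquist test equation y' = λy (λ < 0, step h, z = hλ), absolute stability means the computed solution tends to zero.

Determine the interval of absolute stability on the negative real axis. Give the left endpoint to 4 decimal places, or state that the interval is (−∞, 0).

z∈(-10.0000,0).

Set f=λy, z=hλ:
  y_{n+1} = y_n + z·[3/5·y_n + 2/5·y_{n+1}] ⇒ (1 − 2/5z)y_{n+1} = (1 + 3/5z)y_n
  Hence R(z) = (1 + 3/5z)/(1 − 2/5z).

Need |R(x)|<1, x<0.
x=-0.6: |R|=0.5161
R=−1: 1+3/5x = −1+2/5x ⇒ -1/5x=2 ⇒ x=2/(-1/5)=-10.0000
Confirm numerically:
  x=-8.009: |R|=0.90527 <1
  x=-6.883: |R|=0.83390 <1
  x=-4.124: |R|=0.55646 <1
  x=-10.369: |R|=1.01434 >1
  x=-10.221: |R|=1.00869 >1
  x=-10.028: |R|=1.00112 >1
So |R|<1 on (-10.0000, 0).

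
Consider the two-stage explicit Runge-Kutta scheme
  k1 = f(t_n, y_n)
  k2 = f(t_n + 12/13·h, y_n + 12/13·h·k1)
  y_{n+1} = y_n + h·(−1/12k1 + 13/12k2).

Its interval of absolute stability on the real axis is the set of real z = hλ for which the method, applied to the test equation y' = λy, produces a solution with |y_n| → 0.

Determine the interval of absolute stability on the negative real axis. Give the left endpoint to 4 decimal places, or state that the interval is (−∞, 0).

Test eqn y'=λy, z=hλ:
  k1=λy_n ⇒ h·k1=z·y_n;  k2=λ(1+12/13z)y_n ⇒ h·k2=z(1+12/13z)y_n
  y_{n+1}/y_n = 1 − 1/12z + 13/12z(1+12/13z) = 1 + z + z²
  so R(z) = 1 + z + z².

Boundary: |R(x)|=1, x<0.
x=-0.35: |R|=0.7725
R=1: x+1x²=0 ⇒ x=−1=-1.0000; min R=1−1/(4·1)=0.7500>−1
Confirm numerically:
  x=-0.935: |R|=0.93923 <1
  x=-0.612: |R|=0.76254 <1
  x=-0.449: |R|=0.75260 <1
  x=-0.434: |R|=0.75436 <1
  x=-1.418: |R|=1.59272 >1
  x=-1.052: |R|=1.05470 >1
Interval (-1.0000, 0).

(-1.0000, 0).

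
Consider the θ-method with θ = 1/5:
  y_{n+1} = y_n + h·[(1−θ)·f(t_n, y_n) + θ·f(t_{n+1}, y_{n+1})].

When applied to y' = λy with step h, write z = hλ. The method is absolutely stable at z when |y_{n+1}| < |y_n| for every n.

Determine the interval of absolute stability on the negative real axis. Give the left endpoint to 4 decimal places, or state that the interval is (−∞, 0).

Test eqn y'=λy, z=hλ:
  y_{n+1} = y_n + z·[4/5·y_n + 1/5·y_{n+1}] ⇒ (1 − 1/5z)y_{n+1} = (1 + 4/5z)y_n
  R(z) = (1 + 4/5z)/(1 − 1/5z).

Boundary: |R(x)|=1, x<0.
x=-0.3: |R|=0.7170
R=−1: 1+4/5x = −1+1/5x ⇒ -3/5x=2 ⇒ x=2/(-3/5)=-3.3333
Confirm numerically:
  x=-2.500: |R|=0.66667 <1
  x=-1.687: |R|=0.26140 <1
  x=-1.397: |R|=0.09192 <1
  x=-3.896: |R|=1.18975 >1
  x=-3.814: |R|=1.16360 >1
  x=-3.678: |R|=1.11915 >1
Interval (-3.3333, 0).

(-3.3333, 0).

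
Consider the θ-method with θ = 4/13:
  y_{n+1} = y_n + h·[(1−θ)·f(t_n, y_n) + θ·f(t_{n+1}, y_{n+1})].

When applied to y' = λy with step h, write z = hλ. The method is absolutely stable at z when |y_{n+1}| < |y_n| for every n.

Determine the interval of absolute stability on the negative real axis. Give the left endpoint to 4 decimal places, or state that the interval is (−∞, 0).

(-5.2000, 0).

With y'=λy (z=hλ):
  y_{n+1} = y_n + z·[9/13·y_n + 4/13·y_{n+1}] ⇒ (1 − 4/13z)y_{n+1} = (1 + 9/13z)y_n
  Hence R(z) = (1 + 9/13z)/(1 − 4/13z).

Find x<0 with |R(x)|<1.
x=-1.64: |R|=0.0900
R=−1: 1+9/13x = −1+4/13x ⇒ -5/13x=2 ⇒ x=2/(-5/13)=-5.2000
Confirm numerically:
  x=-5.127: |R|=0.98911 <1
  x=-4.758: |R|=0.93101 <1
  x=-4.556: |R|=0.89687 <1
  x=-4.436: |R|=0.87575 <1
  x=-5.752: |R|=1.07665 >1
  x=-5.551: |R|=1.04985 >1
  x=-5.416: |R|=1.03116 >1
So |R|<1 on (-5.2000, 0).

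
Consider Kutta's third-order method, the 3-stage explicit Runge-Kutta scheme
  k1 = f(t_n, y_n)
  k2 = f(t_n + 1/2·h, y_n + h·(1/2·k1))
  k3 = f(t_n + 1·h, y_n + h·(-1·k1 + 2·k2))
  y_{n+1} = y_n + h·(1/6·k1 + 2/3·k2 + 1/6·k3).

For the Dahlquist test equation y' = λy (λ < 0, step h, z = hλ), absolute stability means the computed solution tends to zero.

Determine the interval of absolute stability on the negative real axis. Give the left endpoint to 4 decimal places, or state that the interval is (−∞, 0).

z∈(-2.5127,0).

Test eqn y'=λy, z=hλ:
  order 3, 3-stage ⇒ R(z)=1+z+z^2/2+z^3/6
  (e.g. R(-1.71)=-0.08132, |R|=0.08132)

Solve |R(x)|<1 on ℝ⁻.
x=-1.71: |R|=0.0813
|R(-1.61)|=0.0095 |R(-1.09)|=0.2882 |R(-0.94)|=0.3634
Bisect:
  x_lo=-3.4031 |R|=3.1812  x_hi=-0.0955 |R|=0.9089
  mid=-1.74930 |R|=0.11144 →hi
  mid=-2.57621 |R|=1.10744 →lo
  mid=-2.16276 |R|=0.51006 →hi
  mid=-2.36949 |R|=0.77949 →hi
  mid=-2.47285 |R|=0.93560 →hi
  mid=-2.52453 |R|=1.01948 →lo
  mid=-2.49869 |R|=0.97704 →hi
  mid=-2.51161 |R|=0.99814 →hi
  mid=-2.51807 |R|=1.00878 →lo
  ...
  [-2.51282,-2.51262] ⇒ x*=-2.5127
Stable set (-2.5127, 0).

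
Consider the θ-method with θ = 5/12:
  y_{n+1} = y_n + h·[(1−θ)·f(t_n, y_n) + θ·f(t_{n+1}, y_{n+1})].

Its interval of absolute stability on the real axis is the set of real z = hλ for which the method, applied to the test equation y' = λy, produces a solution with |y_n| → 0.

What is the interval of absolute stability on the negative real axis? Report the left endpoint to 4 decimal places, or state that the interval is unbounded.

On y'=λy, z=hλ:
  y_{n+1} = y_n + z·[7/12·y_n + 5/12·y_{n+1}] ⇒ (1 − 5/12z)y_{n+1} = (1 + 7/12z)y_n
  so R(z) = (1 + 7/12z)/(1 − 5/12z).

Need |R(x)|<1, x<0.
x=-1.64: |R|=0.0257
R=−1: 1+7/12x = −1+5/12x ⇒ -1/6x=2 ⇒ x=2/(-1/6)=-12.0000
Confirm numerically:
  x=-8.950: |R|=0.89251 <1
  x=-8.463: |R|=0.86976 <1
  x=-5.016: |R|=0.62330 <1
  x=-12.372: |R|=1.01007 >1
  x=-12.288: |R|=1.00784 >1
  x=-12.229: |R|=1.00626 >1
Interval (-12.0000, 0).

(-12.0000, 0).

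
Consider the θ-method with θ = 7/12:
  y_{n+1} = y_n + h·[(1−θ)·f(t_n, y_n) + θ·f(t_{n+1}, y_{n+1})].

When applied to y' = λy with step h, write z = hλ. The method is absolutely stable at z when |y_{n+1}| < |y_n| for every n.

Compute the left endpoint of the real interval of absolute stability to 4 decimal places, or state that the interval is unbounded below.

unbounded; (−∞, 0).

On y'=λy, z=hλ:
  y_{n+1} = y_n + z·[5/12·y_n + 7/12·y_{n+1}] ⇒ (1 − 7/12z)y_{n+1} = (1 + 5/12z)y_n
  so R(z) = (1 + 5/12z)/(1 − 7/12z).

Boundary: |R(x)|=1, x<0.
x=-1.63: |R|=0.1645
x=-2: |R|=0.0769
x=-10: |R|=0.4634
x=-100: |R|=0.6854
θ=7/12≥1/2 ⇒ |1+5/12x|<|1−7/12x| ∀x<0 ⇒ interval (−∞,0).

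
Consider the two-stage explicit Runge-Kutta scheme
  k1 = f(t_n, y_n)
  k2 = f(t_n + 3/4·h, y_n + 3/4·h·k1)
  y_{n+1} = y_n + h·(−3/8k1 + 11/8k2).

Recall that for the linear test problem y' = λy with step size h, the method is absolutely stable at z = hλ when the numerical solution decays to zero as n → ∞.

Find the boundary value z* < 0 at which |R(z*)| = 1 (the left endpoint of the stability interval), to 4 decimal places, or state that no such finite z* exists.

Set f=λy, z=hλ:
  k1=λy_n ⇒ h·k1=z·y_n;  k2=λ(1+3/4z)y_n ⇒ h·k2=z(1+3/4z)y_n
  y_{n+1}/y_n = 1 − 3/8z + 11/8z(1+3/4z) = 1 + z + 33/32z²
  R(z) = 1 + z + 33/32z².

Need |R(x)|<1, x<0.
x=-1.68: |R|=2.2306
R=1: x+33/32x²=0 ⇒ x=−32/33=-0.9697; min R=1−1/(4·33/32)=0.7576>−1
Confirm numerically:
  x=-0.694: |R|=0.80269 <1
  x=-0.579: |R|=0.76672 <1
  x=-0.510: |R|=0.75823 <1
  x=-0.435: |R|=0.76014 <1
  x=-1.542: |R|=1.91007 >1
  x=-1.066: |R|=1.10587 >1
So |R|<1 on (-0.9697, 0).

z* = -0.9697.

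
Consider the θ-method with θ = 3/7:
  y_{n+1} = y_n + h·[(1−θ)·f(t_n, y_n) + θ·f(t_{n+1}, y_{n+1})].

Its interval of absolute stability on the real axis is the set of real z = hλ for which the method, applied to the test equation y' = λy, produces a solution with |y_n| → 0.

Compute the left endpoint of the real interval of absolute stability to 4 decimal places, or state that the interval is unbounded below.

Set f=λy, z=hλ:
  y_{n+1} = y_n + z·[4/7·y_n + 3/7·y_{n+1}] ⇒ (1 − 3/7z)y_{n+1} = (1 + 4/7z)y_n
  R(z) = (1 + 4/7z)/(1 − 3/7z).

Need |R(x)|<1, x<0.
x=-1.46: |R|=0.1019
R=−1: 1+4/7x = −1+3/7x ⇒ -1/7x=2 ⇒ x=2/(-1/7)=-14.0000
Confirm numerically:
  x=-11.933: |R|=0.95170 <1
  x=-9.556: |R|=0.87541 <1
  x=-8.301: |R|=0.82136 <1
  x=-5.673: |R|=0.65332 <1
  x=-14.418: |R|=1.00832 >1
  x=-14.198: |R|=1.00399 >1
  x=-14.165: |R|=1.00333 >1
Interval (-14.0000, 0).

z* = -14.0000.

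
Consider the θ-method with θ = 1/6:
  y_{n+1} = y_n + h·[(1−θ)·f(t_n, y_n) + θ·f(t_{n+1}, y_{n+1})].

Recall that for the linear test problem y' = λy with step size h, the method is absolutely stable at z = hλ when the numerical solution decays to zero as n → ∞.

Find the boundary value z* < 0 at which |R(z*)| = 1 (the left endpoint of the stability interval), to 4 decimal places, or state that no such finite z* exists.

left endpoint -3.0000.

On y'=λy, z=hλ:
  y_{n+1} = y_n + z·[5/6·y_n + 1/6·y_{n+1}] ⇒ (1 − 1/6z)y_{n+1} = (1 + 5/6z)y_n
  Hence R(z) = (1 + 5/6z)/(1 − 1/6z).

Solve |R(x)|<1 on ℝ⁻.
x=-0.3: |R|=0.7143
R=−1: 1+5/6x = −1+1/6x ⇒ -2/3x=2 ⇒ x=2/(-2/3)=-3.0000
Confirm numerically:
  x=-2.743: |R|=0.88242 <1
  x=-2.590: |R|=0.80908 <1
  x=-1.511: |R|=0.20703 <1
  x=-1.441: |R|=0.16194 <1
  x=-3.494: |R|=1.20813 >1
  x=-3.316: |R|=1.13568 >1
  x=-3.125: |R|=1.05479 >1
Stable set (-3.0000, 0).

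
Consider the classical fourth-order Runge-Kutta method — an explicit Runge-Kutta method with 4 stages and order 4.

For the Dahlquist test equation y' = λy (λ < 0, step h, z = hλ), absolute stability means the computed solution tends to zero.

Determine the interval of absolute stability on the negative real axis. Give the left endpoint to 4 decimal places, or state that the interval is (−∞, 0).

Set f=λy, z=hλ:
  order 4, 4-stage ⇒ R(z)=1+z+z^2/2+z^3/6+z^4/24
  (e.g. R(-1.37)=0.28667, |R|=0.28667)

Find x<0 with |R(x)|<1.
x=-1.37: |R|=0.2867
|R(-2.53)|=0.6786 |R(-1.94)|=0.3151 |R(-0.56)|=0.5716
Bisect:
  x_lo=-3.1619 |R|=1.7330  x_hi=-0.0699 |R|=0.9325
  mid=-1.61588 |R|=0.27053 →hi
  mid=-2.38889 |R|=0.54934 →hi
  mid=-2.77540 |R|=0.98518 →hi
  mid=-2.96865 |R|=1.31352 →lo
  mid=-2.87202 |R|=1.13883 →lo
  mid=-2.82371 |R|=1.05948 →lo
  mid=-2.79956 |R|=1.02172 →lo
  mid=-2.78748 |R|=1.00330 →lo
  mid=-2.78144 |R|=0.99420 →hi
  ...
  [-2.78540,-2.78521] ⇒ x*=-2.7853
Interval (-2.7853, 0).

(-2.7853, 0).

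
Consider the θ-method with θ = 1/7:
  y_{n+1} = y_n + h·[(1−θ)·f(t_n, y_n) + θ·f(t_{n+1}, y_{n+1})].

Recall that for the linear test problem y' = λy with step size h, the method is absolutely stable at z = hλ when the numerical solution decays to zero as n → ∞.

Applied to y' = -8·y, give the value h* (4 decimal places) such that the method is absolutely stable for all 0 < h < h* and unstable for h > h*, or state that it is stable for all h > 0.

(-2.8000,0); λ=-8 ⇒ h* = (14/5)/8 = 0.3500.

Test eqn y'=λy, z=hλ:
  y_{n+1} = y_n + z·[6/7·y_n + 1/7·y_{n+1}] ⇒ (1 − 1/7z)y_{n+1} = (1 + 6/7z)y_n
  Hence R(z) = (1 + 6/7z)/(1 − 1/7z).

Solve |R(x)|<1 on ℝ⁻.
x=-0.46: |R|=0.5684
R=−1: 1+6/7x = −1+1/7x ⇒ -5/7x=2 ⇒ x=2/(-5/7)=-2.8000
Confirm numerically:
  x=-2.447: |R|=0.81317 <1
  x=-1.951: |R|=0.52575 <1
  x=-1.554: |R|=0.27169 <1
  x=-3.060: |R|=1.12922 >1
  x=-2.863: |R|=1.03194 >1
Stable set (-2.8000, 0).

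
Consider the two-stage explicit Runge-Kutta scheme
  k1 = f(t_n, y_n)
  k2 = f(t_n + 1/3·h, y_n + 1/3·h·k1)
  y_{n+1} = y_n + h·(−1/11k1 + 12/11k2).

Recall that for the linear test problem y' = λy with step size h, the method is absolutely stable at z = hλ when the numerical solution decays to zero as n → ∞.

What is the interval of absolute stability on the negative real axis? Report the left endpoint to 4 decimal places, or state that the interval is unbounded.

With y'=λy (z=hλ):
  k1=λy_n ⇒ h·k1=z·y_n;  k2=λ(1+1/3z)y_n ⇒ h·k2=z(1+1/3z)y_n
  y_{n+1}/y_n = 1 − 1/11z + 12/11z(1+1/3z) = 1 + z + 4/11z²
  Hence R(z) = 1 + z + 4/11z².

Solve |R(x)|<1 on ℝ⁻.
x=-0.91: |R|=0.3911
R=1: x+4/11x²=0 ⇒ x=−11/4=-2.7500; min R=1−1/(4·4/11)=0.3125>−1
Confirm numerically:
  x=-1.864: |R|=0.39945 <1
  x=-1.656: |R|=0.34121 <1
  x=-1.626: |R|=0.33541 <1
  x=-1.383: |R|=0.31252 <1
  x=-3.086: |R|=1.37705 >1
  x=-3.070: |R|=1.35724 >1
So |R|<1 on (-2.7500, 0).

(-2.7500, 0).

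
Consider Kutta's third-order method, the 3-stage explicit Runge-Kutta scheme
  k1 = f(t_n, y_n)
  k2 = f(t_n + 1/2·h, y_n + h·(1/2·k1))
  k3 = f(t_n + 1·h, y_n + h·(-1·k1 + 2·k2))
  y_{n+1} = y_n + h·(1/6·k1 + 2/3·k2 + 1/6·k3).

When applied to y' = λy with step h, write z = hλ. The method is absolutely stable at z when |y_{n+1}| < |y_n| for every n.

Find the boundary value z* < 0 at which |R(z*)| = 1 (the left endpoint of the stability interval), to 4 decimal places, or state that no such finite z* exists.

On y'=λy, z=hλ:
  order 3, 3-stage ⇒ R(z)=1+z+z^2/2+z^3/6
  (e.g. R(-0.38)=0.68305, |R|=0.68305)

Find x<0 with |R(x)|<1.
x=-0.38: |R|=0.6831
|R(-1.81)|=0.1602 |R(-1.37)|=0.1399 |R(-0.9)|=0.3835
Bisect:
  x_lo=-3.0562 |R|=2.1437  x_hi=-0.3571 |R|=0.6991
  mid=-1.70666 |R|=0.07881 →hi
  mid=-2.38144 |R|=0.79677 →hi
  mid=-2.71883 |R|=1.37243 →lo
  mid=-2.55014 |R|=1.06254 →lo
  mid=-2.46579 |R|=0.92444 →hi
  mid=-2.50796 |R|=0.99215 →hi
  mid=-2.52905 |R|=1.02701 →lo
  ...
  [-2.51290,-2.51274] ⇒ x*=-2.5127
Interval (-2.5127, 0).

z* = -2.5127.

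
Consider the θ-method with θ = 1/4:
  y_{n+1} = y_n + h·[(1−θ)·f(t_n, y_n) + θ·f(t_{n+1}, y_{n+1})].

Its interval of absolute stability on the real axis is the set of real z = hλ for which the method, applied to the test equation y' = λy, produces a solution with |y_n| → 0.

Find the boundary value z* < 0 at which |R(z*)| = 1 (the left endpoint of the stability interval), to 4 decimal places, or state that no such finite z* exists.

On y'=λy, z=hλ:
  y_{n+1} = y_n + z·[3/4·y_n + 1/4·y_{n+1}] ⇒ (1 − 1/4z)y_{n+1} = (1 + 3/4z)y_n
  ⇒ R(z) = (1 + 3/4z)/(1 − 1/4z).

Find x<0 with |R(x)|<1.
x=-1.48: |R|=0.0803
R=−1: 1+3/4x = −1+1/4x ⇒ -1/2x=2 ⇒ x=2/(-1/2)=-4.0000
Confirm numerically:
  x=-3.668: |R|=0.91341 <1
  x=-3.590: |R|=0.89196 <1
  x=-3.126: |R|=0.75470 <1
  x=-2.793: |R|=0.64463 <1
  x=-4.474: |R|=1.11187 >1
  x=-4.326: |R|=1.07831 >1
  x=-4.180: |R|=1.04401 >1
Stable set (-4.0000, 0).

z* = -4.0000.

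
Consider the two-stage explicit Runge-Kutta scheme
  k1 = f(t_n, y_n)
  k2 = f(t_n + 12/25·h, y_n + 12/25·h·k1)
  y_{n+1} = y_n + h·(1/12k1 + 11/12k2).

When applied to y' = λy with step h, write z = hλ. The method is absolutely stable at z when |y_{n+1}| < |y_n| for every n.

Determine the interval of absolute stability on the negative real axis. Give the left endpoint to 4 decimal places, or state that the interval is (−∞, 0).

(-2.2727, 0).

Test eqn y'=λy, z=hλ:
  k1=λy_n ⇒ h·k1=z·y_n;  k2=λ(1+12/25z)y_n ⇒ h·k2=z(1+12/25z)y_n
  y_{n+1}/y_n = 1 + 1/12z + 11/12z(1+12/25z) = 1 + z + 11/25z²
  R(z) = 1 + z + 11/25z².

Solve |R(x)|<1 on ℝ⁻.
x=-1.45: |R|=0.4751
R=1: x+11/25x²=0 ⇒ x=−25/11=-2.2727; min R=1−1/(4·11/25)=0.4318>−1
Confirm numerically:
  x=-1.496: |R|=0.48873 <1
  x=-1.345: |R|=0.45097 <1
  x=-1.126: |R|=0.43187 <1
  x=-1.034: |R|=0.43643 <1
  x=-2.738: |R|=1.56052 >1
  x=-2.680: |R|=1.48026 >1
  x=-2.436: |R|=1.17500 >1
Interval (-2.2727, 0).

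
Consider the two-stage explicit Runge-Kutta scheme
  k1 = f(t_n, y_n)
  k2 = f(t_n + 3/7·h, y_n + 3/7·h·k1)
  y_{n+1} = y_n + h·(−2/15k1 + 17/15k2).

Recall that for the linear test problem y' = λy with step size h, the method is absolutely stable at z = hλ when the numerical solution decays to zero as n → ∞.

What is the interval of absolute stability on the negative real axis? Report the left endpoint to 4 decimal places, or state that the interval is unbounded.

On y'=λy, z=hλ:
  k1=λy_n ⇒ h·k1=z·y_n;  k2=λ(1+3/7z)y_n ⇒ h·k2=z(1+3/7z)y_n
  y_{n+1}/y_n = 1 − 2/15z + 17/15z(1+3/7z) = 1 + z + 17/35z²
  R(z) = 1 + z + 17/35z².

Need |R(x)|<1, x<0.
x=-1.64: |R|=0.6664
R=1: x+17/35x²=0 ⇒ x=−35/17=-2.0588; min R=1−1/(4·17/35)=0.4853>−1
Confirm numerically:
  x=-2.015: |R|=0.95711 <1
  x=-1.660: |R|=0.67843 <1
  x=-1.598: |R|=0.64232 <1
  x=-1.578: |R|=0.63147 <1
  x=-2.276: |R|=1.24009 >1
  x=-2.085: |R|=1.02651 >1
Interval (-2.0588, 0).

z∈(-2.0588,0).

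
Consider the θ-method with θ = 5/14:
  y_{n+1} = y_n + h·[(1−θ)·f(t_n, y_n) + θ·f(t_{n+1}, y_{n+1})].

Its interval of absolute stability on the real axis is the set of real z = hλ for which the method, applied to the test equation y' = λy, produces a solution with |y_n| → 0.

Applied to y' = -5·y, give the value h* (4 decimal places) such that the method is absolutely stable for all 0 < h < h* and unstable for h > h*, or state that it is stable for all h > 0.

Test eqn y'=λy, z=hλ:
  y_{n+1} = y_n + z·[9/14·y_n + 5/14·y_{n+1}] ⇒ (1 − 5/14z)y_{n+1} = (1 + 9/14z)y_n
  ⇒ R(z) = (1 + 9/14z)/(1 − 5/14z).

Find x<0 with |R(x)|<1.
x=-1.19: |R|=0.1649
R=−1: 1+9/14x = −1+5/14x ⇒ -2/7x=2 ⇒ x=2/(-2/7)=-7.0000
Confirm numerically:
  x=-4.718: |R|=0.75717 <1
  x=-3.934: |R|=0.63576 <1
  x=-3.874: |R|=0.62529 <1
  x=-7.503: |R|=1.03906 >1
  x=-7.301: |R|=1.02384 >1
Stable set (-7.0000, 0).

(-7.0000,0); λ=-5 ⇒ h* = (7)/5 = 1.4000.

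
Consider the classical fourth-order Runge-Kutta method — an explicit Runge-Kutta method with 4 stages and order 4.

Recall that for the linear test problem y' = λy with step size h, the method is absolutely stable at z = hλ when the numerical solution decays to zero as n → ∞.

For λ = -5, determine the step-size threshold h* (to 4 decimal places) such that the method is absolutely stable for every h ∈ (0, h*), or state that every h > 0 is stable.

Test eqn y'=λy, z=hλ:
  order 4, 4-stage ⇒ R(z)=1+z+z^2/2+z^3/6+z^4/24
  (e.g. R(-0.39)=0.67713, |R|=0.67713)

Find x<0 with |R(x)|<1.
x=-0.39: |R|=0.6771
|R(-2.63)|=0.7900 |R(-1.12)|=0.3386 |R(-0.84)|=0.4348
Bisect:
  x_lo=-3.2404 |R|=1.9328  x_hi=-0.2044 |R|=0.8151
  mid=-1.72240 |R|=0.27601 →hi
  mid=-2.48140 |R|=0.63050 →hi
  mid=-2.86090 |R|=1.12011 →lo
  mid=-2.67115 |R|=0.84111 →hi
  mid=-2.76603 |R|=0.97134 →hi
  mid=-2.81346 |R|=1.04331 →lo
  mid=-2.78974 |R|=1.00673 →lo
  mid=-2.77788 |R|=0.98889 →hi
  mid=-2.78381 |R|=0.99777 →hi
  ...
  [-2.78530,-2.78511] ⇒ x*=-2.7853
Stable set (-2.7853, 0).

(-2.7853,0); λ=-5 ⇒ h* = 0.5571.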